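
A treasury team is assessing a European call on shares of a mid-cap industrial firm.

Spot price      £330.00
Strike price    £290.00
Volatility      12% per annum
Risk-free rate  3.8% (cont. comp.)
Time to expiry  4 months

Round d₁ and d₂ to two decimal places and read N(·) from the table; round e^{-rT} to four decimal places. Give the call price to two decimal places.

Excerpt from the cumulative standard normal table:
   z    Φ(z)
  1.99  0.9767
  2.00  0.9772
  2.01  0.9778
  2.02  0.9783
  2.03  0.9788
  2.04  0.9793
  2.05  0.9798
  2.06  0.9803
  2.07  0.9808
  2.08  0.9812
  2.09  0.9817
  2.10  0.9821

T = 0.3333;  σ√T = 0.0693
d₁ = [ln(330/290) + (0.038 + 0.12²/2)·0.3333] / 0.0693 = [0.1292 + 0.0151] / 0.0693 = 2.0825 → 2.08
d₂ = d₁ − σ√T = 2.0825 − 0.0693 = 2.0132 → 2.01
exp(−rT) = exp(−0.038·0.3333) = 0.9874
N(d₁) = N(2.08) = 0.9812;  N(d₂) = N(2.01) = 0.9778
C = 330·0.9812 − 290·0.9874·0.9778 = 323.7960 − 279.9891 = 43.8069

£43.81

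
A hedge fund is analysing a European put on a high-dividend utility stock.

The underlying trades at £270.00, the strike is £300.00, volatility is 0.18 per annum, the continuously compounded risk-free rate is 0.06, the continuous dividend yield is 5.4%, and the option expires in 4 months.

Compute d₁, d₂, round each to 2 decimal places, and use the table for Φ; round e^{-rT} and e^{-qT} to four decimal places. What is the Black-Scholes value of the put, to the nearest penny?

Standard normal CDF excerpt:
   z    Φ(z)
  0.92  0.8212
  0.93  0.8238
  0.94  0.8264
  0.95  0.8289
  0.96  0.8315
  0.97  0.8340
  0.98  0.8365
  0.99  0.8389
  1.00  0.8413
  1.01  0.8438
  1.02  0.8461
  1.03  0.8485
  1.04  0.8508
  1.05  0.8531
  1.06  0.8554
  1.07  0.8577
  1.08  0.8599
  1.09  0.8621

£31.71

σ√T = 0.18·√0.3333 = 0.1039
ln(S/K) + (r − q + σ²/2)T = ln(270/300) + (0.06 − 0.054 + 0.18²/2)·0.3333 = -0.1054 + 0.0074 = -0.0980
d₁ = -0.0980 / 0.1039 = -0.9426 → -0.94
d₂ = d₁ − σ√T = -0.9426 − 0.1039 = -1.0465 → -1.05
exp(−qT) = exp(−0.054·0.3333) = 0.9822;  exp(−rT) = exp(−0.06·0.3333) = 0.9802
N(−d₂) = N(1.05) = 0.8531;  N(−d₁) = N(0.94) = 0.8264
P = 300·0.9802·0.8531 − 270·0.9822·0.8264 = 250.8626 − 219.1563 = 31.7063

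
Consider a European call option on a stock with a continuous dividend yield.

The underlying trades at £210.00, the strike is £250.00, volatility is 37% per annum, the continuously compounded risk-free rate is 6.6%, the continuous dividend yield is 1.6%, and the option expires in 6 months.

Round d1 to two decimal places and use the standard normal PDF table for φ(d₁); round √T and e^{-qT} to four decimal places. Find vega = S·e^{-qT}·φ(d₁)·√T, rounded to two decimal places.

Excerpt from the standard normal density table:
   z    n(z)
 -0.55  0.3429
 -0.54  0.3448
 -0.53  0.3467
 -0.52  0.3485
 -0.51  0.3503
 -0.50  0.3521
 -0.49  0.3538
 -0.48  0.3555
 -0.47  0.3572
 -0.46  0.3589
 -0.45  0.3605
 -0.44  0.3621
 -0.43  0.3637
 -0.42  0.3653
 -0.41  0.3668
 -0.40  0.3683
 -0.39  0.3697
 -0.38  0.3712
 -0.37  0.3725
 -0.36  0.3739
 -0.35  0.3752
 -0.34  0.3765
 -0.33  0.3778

T = 0.5;  σ√T = 0.2616
d₁ = [ln(210/250) + (0.066 − 0.016 + ½·0.37²)·0.5] / (σ√T) = (-0.1744 + 0.0592) / 0.2616 = -0.4400 which rounds to -0.44
√T = √0.5 = 0.7071
φ(d₁) = φ(-0.44) = 0.3621
e^(−qT) = e^(−0.016·0.5) = 0.9920
vega = S·e^(−qT)·φ(d₁)·√T = 210·0.9920·0.3621·0.7071 = 53.3384

53.34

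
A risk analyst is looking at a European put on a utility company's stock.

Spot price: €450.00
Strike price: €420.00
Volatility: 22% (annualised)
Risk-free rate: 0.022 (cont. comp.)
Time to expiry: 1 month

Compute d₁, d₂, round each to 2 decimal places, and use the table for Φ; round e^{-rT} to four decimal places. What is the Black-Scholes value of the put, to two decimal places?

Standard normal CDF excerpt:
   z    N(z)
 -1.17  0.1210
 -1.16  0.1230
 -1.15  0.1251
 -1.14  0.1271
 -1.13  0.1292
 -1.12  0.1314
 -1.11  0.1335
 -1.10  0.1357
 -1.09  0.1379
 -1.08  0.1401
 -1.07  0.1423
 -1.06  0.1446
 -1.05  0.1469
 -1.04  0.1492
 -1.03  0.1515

T = 0.08333;  σ√T = 0.0635
d₁ = [ln(450/420) + (0.022 + ½·0.22²)·0.08333] / (σ√T) = (0.0690 + 0.0038) / 0.0635 = 1.1470 → 1.15
d₂ = 1.1470 − 0.0635 = 1.0835 → 1.08
e^(−rT) = e^(−0.022·0.08333) = 0.9982
N(−d₂) = N(-1.08) = 0.1401;  N(−d₁) = N(-1.15) = 0.1251
P = 420·0.9982·0.1401 − 450·0.1251 = 58.7361 − 56.2950 = 2.4411

€2.44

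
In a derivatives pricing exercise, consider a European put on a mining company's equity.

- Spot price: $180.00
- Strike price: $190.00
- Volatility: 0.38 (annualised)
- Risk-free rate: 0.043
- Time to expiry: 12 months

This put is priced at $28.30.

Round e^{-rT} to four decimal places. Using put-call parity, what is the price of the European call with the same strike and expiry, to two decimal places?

$26.30

exp(−rT) = exp(−0.043·1) = 0.9579
Put-call parity: C − P = S − K·e^(−rT) = 180 − 190·0.9579 = 180 − 182.0010 = -2.0010
C = P + (C − P) = 28.30 + (-2.0010) = 26.2990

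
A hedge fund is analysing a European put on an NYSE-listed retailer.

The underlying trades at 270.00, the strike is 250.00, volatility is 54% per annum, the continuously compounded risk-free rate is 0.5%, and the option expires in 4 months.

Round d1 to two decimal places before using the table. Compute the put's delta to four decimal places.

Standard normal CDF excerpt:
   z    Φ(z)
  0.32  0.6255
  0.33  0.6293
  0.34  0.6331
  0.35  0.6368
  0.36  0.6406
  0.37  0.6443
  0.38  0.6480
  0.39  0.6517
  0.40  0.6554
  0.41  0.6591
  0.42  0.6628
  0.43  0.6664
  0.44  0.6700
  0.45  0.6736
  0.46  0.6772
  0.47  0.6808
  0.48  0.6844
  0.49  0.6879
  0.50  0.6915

-0.3409

σ√T = 0.54·√0.3333 = 0.3118
d₁ = [ln(270/250) + (0.005 + 0.54²/2)·0.3333] / 0.3118 = [0.0770 + 0.0503] / 0.3118 = 0.4081 which rounds to 0.41
N(d₁) = N(0.41) = 0.6591
Δ_put = N(d₁) − 1 = 0.6591 − 1 = -0.3409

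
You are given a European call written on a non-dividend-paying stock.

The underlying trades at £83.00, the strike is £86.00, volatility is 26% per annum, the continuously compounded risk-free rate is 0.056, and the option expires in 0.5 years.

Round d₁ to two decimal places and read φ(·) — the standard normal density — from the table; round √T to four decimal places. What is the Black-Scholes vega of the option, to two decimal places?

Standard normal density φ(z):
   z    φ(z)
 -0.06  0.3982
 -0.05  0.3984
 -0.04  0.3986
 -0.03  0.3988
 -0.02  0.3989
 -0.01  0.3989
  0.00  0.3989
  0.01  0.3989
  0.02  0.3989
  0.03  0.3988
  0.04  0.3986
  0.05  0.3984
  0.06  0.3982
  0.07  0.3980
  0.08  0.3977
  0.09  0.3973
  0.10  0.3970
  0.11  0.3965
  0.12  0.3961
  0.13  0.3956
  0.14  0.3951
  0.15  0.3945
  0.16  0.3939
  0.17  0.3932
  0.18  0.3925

σ√T = 0.26 × 0.7071 = 0.1838
d₁ = [ln(83/86) + (0.056 + ½·0.26²)·0.5] / (σ√T) = (-0.0355 + 0.0449) / 0.1838 = 0.0511 which rounds to 0.05
√T = √0.5 = 0.7071
φ(d₁) = φ(0.05) = 0.3984
vega = S·φ(d₁)·√T = 83·0.3984·0.7071 = 23.3818

23.38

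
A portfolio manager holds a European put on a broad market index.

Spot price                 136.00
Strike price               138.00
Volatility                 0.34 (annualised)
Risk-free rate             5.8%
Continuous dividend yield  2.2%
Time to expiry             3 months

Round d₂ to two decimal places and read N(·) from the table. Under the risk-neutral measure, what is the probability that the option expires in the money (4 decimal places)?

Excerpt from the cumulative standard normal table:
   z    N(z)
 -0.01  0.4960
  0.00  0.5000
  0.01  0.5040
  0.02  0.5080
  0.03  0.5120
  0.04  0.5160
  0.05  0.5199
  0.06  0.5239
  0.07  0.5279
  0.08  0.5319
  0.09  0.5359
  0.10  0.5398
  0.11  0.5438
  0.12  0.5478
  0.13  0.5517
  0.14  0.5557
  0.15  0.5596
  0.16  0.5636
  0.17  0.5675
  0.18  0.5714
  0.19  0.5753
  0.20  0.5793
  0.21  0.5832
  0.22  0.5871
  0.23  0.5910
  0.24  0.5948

0.5478

σ√T = 0.34 × 0.5000 = 0.1700
d₁ = [ln(136/138) + (0.058 − 0.022 + ½·0.34²)·0.25] / (σ√T) = (-0.0146 + 0.0235) / 0.1700 = 0.0521 → 0.05
d₂ = 0.0521 − 0.1700 = -0.1179 → -0.12
Risk-neutral Pr[S_T < K] = N(−d₂) = N(0.12) = 0.5478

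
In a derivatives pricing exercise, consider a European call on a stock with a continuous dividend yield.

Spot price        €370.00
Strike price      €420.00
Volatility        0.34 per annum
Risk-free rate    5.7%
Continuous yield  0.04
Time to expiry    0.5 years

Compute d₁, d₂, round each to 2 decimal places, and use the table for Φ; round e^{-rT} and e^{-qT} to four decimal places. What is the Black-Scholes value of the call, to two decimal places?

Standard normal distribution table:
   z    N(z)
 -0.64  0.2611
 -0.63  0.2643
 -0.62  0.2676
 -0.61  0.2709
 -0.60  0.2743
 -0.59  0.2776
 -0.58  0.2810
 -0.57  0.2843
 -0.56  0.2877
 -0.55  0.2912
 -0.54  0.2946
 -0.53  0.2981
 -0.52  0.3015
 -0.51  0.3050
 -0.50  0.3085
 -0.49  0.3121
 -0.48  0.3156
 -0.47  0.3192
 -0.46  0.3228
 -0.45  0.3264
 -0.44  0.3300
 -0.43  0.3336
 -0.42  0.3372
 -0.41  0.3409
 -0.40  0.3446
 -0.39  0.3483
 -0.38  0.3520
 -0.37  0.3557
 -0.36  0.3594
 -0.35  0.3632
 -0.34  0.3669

σ√T = 0.34 × 0.7071 = 0.2404
d₁ = [ln(370/420) + (0.057 − 0.04 + 0.34²/2)·0.5] / 0.2404 = [-0.1268 + 0.0374] / 0.2404 = -0.3717 → -0.37
d₂ = d₁ − σ√T = -0.3717 − 0.2404 = -0.6121 → -0.61
e^(−qT) = e^(−0.04·0.5) = 0.9802;  e^(−rT) = e^(−0.057·0.5) = 0.9719
N(d₁) = N(-0.37) = 0.3557;  N(d₂) = N(-0.61) = 0.2709
C = 370·0.9802·0.3557 − 420·0.9719·0.2709 = 129.0031 − 110.5808 = 18.4223

€18.42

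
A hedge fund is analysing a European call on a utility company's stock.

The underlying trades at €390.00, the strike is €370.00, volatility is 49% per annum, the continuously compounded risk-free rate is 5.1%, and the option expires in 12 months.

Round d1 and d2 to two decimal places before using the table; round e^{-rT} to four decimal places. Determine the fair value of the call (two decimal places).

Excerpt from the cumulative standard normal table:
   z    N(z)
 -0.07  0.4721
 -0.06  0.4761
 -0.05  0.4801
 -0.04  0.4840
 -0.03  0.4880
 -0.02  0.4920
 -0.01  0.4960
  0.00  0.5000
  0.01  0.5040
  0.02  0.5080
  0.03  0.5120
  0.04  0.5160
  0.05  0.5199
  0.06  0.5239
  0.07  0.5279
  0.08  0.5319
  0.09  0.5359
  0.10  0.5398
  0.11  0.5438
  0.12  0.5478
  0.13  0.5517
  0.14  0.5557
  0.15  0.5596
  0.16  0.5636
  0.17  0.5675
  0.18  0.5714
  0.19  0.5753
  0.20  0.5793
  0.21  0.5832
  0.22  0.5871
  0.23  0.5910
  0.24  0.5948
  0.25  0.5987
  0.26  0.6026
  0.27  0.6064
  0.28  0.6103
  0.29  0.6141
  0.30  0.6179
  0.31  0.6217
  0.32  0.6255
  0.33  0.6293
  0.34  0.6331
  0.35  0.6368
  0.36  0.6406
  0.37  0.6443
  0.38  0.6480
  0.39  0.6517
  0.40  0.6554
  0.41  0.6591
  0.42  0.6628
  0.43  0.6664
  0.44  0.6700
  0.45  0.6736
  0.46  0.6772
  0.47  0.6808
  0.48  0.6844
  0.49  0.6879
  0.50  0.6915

€92.52

σ√T = 0.49·√1 = 0.4900
ln(S/K) + (r + σ²/2)T = ln(390/370) + (0.051 + 0.49²/2)·1 = 0.0526 + 0.1710 = 0.2237
d₁ = 0.2237 / 0.4900 = 0.4565 ⇒ 0.46
d₂ = d₁ − σ√T = 0.4565 − 0.4900 = -0.0335 ⇒ -0.03
e^(−rT) = e^(−0.051·1) = 0.9503
N(d₁) = N(0.46) = 0.6772;  N(d₂) = N(-0.03) = 0.4880
C = 390·0.6772 − 370·0.9503·0.4880 = 264.1080 − 171.5862 = 92.5218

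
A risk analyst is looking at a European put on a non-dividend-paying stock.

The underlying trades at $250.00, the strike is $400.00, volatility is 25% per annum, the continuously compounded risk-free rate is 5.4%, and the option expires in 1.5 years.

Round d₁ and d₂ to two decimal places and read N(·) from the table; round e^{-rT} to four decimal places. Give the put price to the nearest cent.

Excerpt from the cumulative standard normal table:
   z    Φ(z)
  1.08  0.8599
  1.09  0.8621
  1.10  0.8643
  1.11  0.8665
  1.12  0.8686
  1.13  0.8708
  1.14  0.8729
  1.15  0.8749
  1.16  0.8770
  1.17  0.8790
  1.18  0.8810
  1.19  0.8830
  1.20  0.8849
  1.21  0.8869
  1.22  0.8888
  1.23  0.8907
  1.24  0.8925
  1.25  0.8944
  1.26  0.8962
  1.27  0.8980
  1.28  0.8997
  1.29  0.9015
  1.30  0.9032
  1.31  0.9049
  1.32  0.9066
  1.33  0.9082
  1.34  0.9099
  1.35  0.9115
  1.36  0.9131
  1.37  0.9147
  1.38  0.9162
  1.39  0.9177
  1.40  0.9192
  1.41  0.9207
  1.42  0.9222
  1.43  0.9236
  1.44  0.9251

$123.03

σ√T = 0.25 × 1.2247 = 0.3062
d₁ = [ln(250/400) + (0.054 + 0.25²/2)·1.5] / 0.3062 = [-0.4700 + 0.1279] / 0.3062 = -1.1174 which rounds to -1.12
d₂ = d₁ − σ√T = -1.1174 − 0.3062 = -1.4236 which rounds to -1.42
e^(−rT) = e^(−0.054·1.5) = 0.9222
N(−d₂) = N(1.42) = 0.9222;  N(−d₁) = N(1.12) = 0.8686
P = 400·0.9222·0.9222 − 250·0.8686 = 340.1811 − 217.1500 = 123.0311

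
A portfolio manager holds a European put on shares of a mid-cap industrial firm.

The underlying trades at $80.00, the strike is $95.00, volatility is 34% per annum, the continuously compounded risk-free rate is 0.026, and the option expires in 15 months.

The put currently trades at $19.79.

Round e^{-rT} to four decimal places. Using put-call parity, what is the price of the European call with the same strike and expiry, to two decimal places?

exp(−rT) = exp(−0.026·1.25) = 0.9680
Put-call parity: C − P = S − K·e^(−rT) = 80 − 95·0.9680 = 80 − 91.9600 = -11.9600
C = P + (C − P) = 19.79 + (-11.9600) = 7.8300

$7.83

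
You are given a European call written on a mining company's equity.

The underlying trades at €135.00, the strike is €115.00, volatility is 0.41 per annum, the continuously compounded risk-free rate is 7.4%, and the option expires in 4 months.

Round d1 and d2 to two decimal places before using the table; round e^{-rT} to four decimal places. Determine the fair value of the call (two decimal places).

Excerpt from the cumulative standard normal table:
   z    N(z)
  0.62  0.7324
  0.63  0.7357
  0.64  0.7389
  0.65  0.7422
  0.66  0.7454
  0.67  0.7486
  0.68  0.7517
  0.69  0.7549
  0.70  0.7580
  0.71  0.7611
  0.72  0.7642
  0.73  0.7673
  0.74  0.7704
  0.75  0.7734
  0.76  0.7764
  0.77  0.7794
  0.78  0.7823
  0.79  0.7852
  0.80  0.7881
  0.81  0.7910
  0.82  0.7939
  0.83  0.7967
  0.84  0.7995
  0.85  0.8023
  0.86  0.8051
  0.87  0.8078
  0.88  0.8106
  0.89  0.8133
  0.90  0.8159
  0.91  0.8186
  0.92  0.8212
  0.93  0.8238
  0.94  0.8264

σ√T = 0.41·√0.3333 = 0.2367
ln(S/K) + (r + σ²/2)T = ln(135/115) + (0.074 + 0.41²/2)·0.3333 = 0.1603 + 0.0527 = 0.2130
d₁ = 0.2130 / 0.2367 = 0.8999 ⇒ 0.90
d₂ = d₁ − σ√T = 0.8999 − 0.2367 = 0.6632 ⇒ 0.66
exp(−rT) = exp(−0.074·0.3333) = 0.9756
C = 135·N(0.90) − 115·0.9756·N(0.66) = 135·0.8159 − 115·0.9756·0.7454 = 110.1465 − 83.6294 = 26.5171

€26.52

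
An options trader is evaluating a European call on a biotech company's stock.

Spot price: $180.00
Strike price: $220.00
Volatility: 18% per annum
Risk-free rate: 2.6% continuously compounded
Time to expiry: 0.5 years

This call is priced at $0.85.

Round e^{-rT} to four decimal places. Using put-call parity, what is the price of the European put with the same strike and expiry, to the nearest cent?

$38.01

exp(−rT) = exp(−0.026·0.5) = 0.9871
Put-call parity: C − P = S − K·e^(−rT) = 180 − 220·0.9871 = 180 − 217.1620 = -37.1620
P = C − (C − P) = 0.85 − (-37.1620) = 38.0120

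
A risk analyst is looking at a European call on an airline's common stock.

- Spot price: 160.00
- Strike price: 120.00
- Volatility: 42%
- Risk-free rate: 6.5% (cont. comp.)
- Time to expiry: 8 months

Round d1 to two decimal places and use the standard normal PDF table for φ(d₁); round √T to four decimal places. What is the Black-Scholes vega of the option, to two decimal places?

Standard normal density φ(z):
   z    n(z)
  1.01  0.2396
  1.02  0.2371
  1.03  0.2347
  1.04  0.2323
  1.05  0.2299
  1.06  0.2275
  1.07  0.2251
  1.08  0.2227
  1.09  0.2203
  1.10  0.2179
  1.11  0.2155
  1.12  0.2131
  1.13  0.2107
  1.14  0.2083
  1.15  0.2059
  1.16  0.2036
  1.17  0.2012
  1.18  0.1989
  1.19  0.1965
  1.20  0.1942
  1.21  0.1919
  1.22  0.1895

27.21

T = 0.6667;  σ√T = 0.3429
d₁ = [ln(160/120) + (0.065 + 0.42²/2)·0.6667] / 0.3429 = [0.2877 + 0.1021] / 0.3429 = 1.1367 ≈ 1.14
√T = √0.6667 = 0.8165
φ(d₁) = φ(1.14) = 0.2083
vega = S·φ(d₁)·√T = 160·0.2083·0.8165 = 27.2123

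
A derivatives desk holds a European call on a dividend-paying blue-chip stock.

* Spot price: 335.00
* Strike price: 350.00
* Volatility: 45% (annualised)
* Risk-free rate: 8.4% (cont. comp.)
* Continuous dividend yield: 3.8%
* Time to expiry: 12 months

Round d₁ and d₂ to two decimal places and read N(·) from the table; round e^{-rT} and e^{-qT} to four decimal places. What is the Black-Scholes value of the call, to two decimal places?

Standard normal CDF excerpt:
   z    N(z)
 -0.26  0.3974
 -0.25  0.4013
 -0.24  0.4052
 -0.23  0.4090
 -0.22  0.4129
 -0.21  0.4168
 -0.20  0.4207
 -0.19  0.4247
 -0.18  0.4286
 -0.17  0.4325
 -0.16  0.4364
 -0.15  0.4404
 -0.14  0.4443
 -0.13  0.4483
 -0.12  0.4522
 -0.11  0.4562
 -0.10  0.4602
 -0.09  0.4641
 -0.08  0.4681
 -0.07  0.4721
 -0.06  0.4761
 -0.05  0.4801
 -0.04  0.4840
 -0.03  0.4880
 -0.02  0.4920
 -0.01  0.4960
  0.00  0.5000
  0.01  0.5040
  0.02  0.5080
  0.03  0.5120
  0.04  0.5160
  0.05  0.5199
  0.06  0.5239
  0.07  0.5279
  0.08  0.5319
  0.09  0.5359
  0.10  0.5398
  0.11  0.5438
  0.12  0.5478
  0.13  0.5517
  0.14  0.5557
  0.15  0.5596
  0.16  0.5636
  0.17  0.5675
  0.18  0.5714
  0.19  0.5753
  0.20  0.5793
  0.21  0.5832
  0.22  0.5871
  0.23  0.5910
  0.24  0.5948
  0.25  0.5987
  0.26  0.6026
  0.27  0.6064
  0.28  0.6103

σ√T = 0.45 × 1.0000 = 0.4500
d₁ = [ln(335/350) + (0.084 − 0.038 + 0.45²/2)·1] / 0.4500 = [-0.0438 + 0.1473] / 0.4500 = 0.2299 → 0.23
d₂ = d₁ − σ√T = 0.2299 − 0.4500 = -0.2201 → -0.22
exp(−qT) = exp(−0.038·1) = 0.9627;  exp(−rT) = exp(−0.084·1) = 0.9194
N(d₁) = N(0.23) = 0.5910;  N(d₂) = N(-0.22) = 0.4129
C = 335·0.9627·0.5910 − 350·0.9194·0.4129 = 190.6002 − 132.8671 = 57.7331

57.73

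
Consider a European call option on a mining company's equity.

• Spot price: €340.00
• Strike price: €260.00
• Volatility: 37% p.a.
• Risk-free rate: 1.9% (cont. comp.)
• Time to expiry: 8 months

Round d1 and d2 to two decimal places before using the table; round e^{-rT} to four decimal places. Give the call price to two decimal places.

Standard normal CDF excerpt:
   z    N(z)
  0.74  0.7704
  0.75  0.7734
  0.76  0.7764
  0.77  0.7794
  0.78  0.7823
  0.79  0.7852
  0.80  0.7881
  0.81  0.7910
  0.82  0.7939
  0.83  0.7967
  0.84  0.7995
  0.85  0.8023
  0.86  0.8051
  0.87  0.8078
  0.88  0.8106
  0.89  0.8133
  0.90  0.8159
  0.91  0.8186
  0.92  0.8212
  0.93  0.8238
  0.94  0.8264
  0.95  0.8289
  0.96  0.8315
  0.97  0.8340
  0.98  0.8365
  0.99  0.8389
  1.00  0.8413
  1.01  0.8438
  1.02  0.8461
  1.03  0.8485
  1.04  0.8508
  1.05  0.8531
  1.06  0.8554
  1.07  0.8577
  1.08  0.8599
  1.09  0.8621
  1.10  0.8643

€91.53

σ√T = 0.37 × 0.8165 = 0.3021
d₁ = [ln(340/260) + (0.019 + 0.37²/2)·0.6667] / 0.3021 = [0.2683 + 0.0583] / 0.3021 = 1.0810 → 1.08
d₂ = d₁ − σ√T = 1.0810 − 0.3021 = 0.7789 → 0.78
e^(−rT) = e^(−0.019·0.6667) = 0.9874
N(d₁) = N(1.08) = 0.8599;  N(d₂) = N(0.78) = 0.7823
C = 340·0.8599 − 260·0.9874·0.7823 = 292.3660 − 200.8352 = 91.5308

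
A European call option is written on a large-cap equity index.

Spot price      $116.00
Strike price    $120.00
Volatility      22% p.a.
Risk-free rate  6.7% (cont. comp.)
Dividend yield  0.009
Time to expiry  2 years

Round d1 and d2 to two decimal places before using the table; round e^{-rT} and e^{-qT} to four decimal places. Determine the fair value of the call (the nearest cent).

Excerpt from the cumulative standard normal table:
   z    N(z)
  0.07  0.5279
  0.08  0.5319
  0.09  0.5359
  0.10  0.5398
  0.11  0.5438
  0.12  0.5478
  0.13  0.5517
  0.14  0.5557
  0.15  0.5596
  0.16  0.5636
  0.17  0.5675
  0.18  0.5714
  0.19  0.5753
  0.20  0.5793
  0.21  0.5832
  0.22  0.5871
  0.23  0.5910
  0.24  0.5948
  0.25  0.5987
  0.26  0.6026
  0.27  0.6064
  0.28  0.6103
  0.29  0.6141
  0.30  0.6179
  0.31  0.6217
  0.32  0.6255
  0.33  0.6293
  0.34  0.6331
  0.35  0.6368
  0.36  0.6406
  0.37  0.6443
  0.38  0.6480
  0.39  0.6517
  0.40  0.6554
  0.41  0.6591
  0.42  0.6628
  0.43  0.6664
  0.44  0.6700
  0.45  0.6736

$18.44

σ√T = 0.22·√2 = 0.3111
ln(S/K) + (r − q + σ²/2)T = ln(116/120) + (0.067 − 0.009 + 0.22²/2)·2 = -0.0339 + 0.1644 = 0.1305
d₁ = 0.1305 / 0.3111 = 0.4194 ⇒ 0.42
d₂ = d₁ − σ√T = 0.4194 − 0.3111 = 0.1083 ⇒ 0.11
exp(−qT) = exp(−0.009·2) = 0.9822;  exp(−rT) = exp(−0.067·2) = 0.8746
N(d₁) = N(0.42) = 0.6628;  N(d₂) = N(0.11) = 0.5438
C = 116·0.9822·0.6628 − 120·0.8746·0.5438 = 75.5163 − 57.0729 = 18.4434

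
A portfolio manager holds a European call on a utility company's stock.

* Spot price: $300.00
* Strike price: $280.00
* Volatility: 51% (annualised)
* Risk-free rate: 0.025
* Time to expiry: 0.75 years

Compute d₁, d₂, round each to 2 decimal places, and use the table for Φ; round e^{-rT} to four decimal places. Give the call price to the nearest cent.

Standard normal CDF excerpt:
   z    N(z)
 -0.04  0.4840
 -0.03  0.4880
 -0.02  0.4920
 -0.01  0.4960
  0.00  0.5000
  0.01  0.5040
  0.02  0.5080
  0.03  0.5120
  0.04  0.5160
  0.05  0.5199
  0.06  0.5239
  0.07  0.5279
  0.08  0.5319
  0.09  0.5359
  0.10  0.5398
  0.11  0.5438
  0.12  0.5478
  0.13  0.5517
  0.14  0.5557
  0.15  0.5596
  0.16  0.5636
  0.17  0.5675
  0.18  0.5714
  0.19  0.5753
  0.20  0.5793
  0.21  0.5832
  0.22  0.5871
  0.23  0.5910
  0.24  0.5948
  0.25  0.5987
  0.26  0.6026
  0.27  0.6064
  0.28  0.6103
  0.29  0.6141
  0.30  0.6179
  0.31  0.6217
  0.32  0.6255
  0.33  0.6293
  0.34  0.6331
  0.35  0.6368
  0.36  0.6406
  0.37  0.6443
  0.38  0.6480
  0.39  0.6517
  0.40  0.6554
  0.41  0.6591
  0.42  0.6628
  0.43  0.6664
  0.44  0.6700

$63.64

T = 0.75;  σ√T = 0.4417
d₁ = [ln(300/280) + (0.025 + ½·0.51²)·0.75] / (σ√T) = (0.0690 + 0.1163) / 0.4417 = 0.4195 ⇒ 0.42
d₂ = 0.4195 − 0.4417 = -0.0222 ⇒ -0.02
e^(−rT) = e^(−0.025·0.75) = 0.9814
N(d₁) = N(0.42) = 0.6628;  N(d₂) = N(-0.02) = 0.4920
C = 300·0.6628 − 280·0.9814·0.4920 = 198.8400 − 135.1977 = 63.6423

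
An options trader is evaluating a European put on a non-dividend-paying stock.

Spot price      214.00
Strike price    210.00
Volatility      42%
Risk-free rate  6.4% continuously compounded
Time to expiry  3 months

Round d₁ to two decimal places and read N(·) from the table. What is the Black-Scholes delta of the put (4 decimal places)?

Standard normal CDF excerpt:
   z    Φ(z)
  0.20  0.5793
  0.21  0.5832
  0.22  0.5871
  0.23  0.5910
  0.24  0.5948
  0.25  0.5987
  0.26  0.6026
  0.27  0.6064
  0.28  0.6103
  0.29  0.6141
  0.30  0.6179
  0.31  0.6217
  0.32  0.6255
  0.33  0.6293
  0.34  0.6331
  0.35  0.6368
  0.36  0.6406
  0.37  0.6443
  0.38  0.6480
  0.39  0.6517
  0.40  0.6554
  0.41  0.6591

σ√T = 0.42 × 0.5000 = 0.2100
d₁ = [ln(214/210) + (0.064 + 0.42²/2)·0.25] / 0.2100 = [0.0189 + 0.0381] / 0.2100 = 0.2710 which rounds to 0.27
N(d₁) = N(0.27) = 0.6064
Δ_put = N(d₁) − 1 = 0.6064 − 1 = -0.3936

-0.3936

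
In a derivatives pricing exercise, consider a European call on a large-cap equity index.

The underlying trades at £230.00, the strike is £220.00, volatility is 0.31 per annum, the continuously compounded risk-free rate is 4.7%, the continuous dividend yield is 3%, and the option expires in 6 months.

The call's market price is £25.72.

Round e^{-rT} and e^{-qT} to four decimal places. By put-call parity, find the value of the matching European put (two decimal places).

exp(−qT) = exp(−0.03·0.5) = 0.9851;  exp(−rT) = exp(−0.047·0.5) = 0.9768
Put-call parity: C − P = S·e^(−qT) − K·e^(−rT) = 230·0.9851 − 220·0.9768 = 226.5730 − 214.8960 = 11.6770
P = C − (C − P) = 25.72 − (11.6770) = 14.0430

£14.04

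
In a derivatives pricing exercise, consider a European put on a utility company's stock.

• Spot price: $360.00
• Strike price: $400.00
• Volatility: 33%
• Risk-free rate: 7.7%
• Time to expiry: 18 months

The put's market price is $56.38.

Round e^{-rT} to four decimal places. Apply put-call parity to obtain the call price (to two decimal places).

$60.02

exp(−rT) = exp(−0.077·1.5) = 0.8909
Put-call parity: C − P = S − K·e^(−rT) = 360 − 400·0.8909 = 360 − 356.3600 = 3.6400
C = P + (C − P) = 56.38 + (3.6400) = 60.0200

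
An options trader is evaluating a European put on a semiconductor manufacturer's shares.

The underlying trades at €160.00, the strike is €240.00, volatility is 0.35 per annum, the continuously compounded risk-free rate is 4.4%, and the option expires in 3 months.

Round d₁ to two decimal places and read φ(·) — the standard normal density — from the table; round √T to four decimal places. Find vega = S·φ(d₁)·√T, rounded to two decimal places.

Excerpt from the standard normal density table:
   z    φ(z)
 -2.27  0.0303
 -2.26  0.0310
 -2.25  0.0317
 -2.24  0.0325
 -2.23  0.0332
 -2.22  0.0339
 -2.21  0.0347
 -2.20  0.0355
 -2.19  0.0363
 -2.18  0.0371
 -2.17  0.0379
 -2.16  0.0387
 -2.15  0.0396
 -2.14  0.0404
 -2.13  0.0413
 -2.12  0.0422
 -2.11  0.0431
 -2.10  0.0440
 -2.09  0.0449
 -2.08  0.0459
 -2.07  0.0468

σ√T = 0.35·√0.25 = 0.1750
d₁ = [ln(160/240) + (0.044 + 0.35²/2)·0.25] / 0.1750 = [-0.4055 + 0.0263] / 0.1750 = -2.1666 ≈ -2.17
√T = √0.25 = 0.5000
φ(d₁) = φ(-2.17) = 0.0379
vega = S·φ(d₁)·√T = 160·0.0379·0.5000 = 3.0320
(The call has the same vega.)

3.03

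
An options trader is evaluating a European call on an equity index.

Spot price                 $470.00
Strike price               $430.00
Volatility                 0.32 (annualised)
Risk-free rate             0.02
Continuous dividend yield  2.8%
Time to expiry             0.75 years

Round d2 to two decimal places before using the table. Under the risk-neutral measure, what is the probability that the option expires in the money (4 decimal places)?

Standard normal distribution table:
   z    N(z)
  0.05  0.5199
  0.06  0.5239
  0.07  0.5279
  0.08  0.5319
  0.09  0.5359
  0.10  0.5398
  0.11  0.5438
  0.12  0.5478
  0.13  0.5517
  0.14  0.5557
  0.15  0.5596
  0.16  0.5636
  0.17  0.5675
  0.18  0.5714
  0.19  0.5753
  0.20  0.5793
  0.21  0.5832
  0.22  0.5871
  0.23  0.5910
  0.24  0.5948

σ√T = 0.32 × 0.8660 = 0.2771
d₁ = [ln(470/430) + (0.02 − 0.028 + 0.32²/2)·0.75] / 0.2771 = [0.0889 + 0.0324] / 0.2771 = 0.4379 which rounds to 0.44
d₂ = d₁ − σ√T = 0.4379 − 0.2771 = 0.1607 which rounds to 0.16
Risk-neutral Pr[S_T > K] = N(d₂) = N(0.16) = 0.5636

0.5636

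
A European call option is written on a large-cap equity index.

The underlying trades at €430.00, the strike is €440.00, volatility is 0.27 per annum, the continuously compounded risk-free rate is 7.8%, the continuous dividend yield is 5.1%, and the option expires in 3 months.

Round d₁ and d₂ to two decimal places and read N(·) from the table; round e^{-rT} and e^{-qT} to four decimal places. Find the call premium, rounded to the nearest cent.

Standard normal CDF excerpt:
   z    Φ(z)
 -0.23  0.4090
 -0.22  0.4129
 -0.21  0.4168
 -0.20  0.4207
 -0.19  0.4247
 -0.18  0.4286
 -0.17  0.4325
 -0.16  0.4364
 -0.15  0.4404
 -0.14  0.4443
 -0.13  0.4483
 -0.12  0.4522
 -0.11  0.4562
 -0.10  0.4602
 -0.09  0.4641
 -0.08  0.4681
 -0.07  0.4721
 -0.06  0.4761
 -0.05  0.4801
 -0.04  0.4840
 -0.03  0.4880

€20.56

σ√T = 0.27 × 0.5000 = 0.1350
ln(S/K) + (r − q + σ²/2)T = ln(430/440) + (0.078 − 0.051 + 0.27²/2)·0.25 = -0.0230 + 0.0159 = -0.0071
d₁ = -0.0071 / 0.1350 = -0.0528 → -0.05
d₂ = d₁ − σ√T = -0.0528 − 0.1350 = -0.1878 → -0.19
e^(−qT) = e^(−0.051·0.25) = 0.9873;  e^(−rT) = e^(−0.078·0.25) = 0.9807
N(d₁) = N(-0.05) = 0.4801;  N(d₂) = N(-0.19) = 0.4247
C = 430·0.9873·0.4801 − 440·0.9807·0.4247 = 203.8212 − 183.2614 = 20.5597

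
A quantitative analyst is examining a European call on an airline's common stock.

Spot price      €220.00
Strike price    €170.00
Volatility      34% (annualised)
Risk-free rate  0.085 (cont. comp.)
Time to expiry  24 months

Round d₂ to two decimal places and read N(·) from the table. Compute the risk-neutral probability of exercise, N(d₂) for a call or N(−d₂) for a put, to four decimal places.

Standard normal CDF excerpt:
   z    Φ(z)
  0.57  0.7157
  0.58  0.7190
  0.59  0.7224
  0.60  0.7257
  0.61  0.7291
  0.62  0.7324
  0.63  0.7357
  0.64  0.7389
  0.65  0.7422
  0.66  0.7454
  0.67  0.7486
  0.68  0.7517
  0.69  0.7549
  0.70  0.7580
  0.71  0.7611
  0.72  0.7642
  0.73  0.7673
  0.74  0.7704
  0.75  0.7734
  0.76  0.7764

σ√T = 0.34 × 1.4142 = 0.4808
d₁ = [ln(220/170) + (0.085 + 0.34²/2)·2] / 0.4808 = [0.2578 + 0.2856] / 0.4808 = 1.1302 ⇒ 1.13
d₂ = d₁ − σ√T = 1.1302 − 0.4808 = 0.6494 ⇒ 0.65
Pr(exercise) under Q = N(d₂) = 0.7422

0.7422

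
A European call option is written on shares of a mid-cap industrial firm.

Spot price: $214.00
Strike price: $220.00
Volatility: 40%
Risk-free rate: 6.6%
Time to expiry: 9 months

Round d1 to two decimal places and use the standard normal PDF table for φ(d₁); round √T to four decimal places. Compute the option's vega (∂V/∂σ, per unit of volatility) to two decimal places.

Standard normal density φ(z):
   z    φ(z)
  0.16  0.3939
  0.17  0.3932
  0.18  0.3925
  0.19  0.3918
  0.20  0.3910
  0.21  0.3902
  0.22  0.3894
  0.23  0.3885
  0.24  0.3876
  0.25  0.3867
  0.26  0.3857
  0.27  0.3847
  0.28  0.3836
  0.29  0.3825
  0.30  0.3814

71.83

σ√T = 0.4·√0.75 = 0.3464
d₁ = [ln(214/220) + (0.066 + ½·0.4²)·0.75] / (σ√T) = (-0.0277 + 0.1095) / 0.3464 = 0.2363 ≈ 0.24
√T = √0.75 = 0.8660
φ(d₁) = φ(0.24) = 0.3876
vega = S·φ(d₁)·√T = 214·0.3876·0.8660 = 71.8316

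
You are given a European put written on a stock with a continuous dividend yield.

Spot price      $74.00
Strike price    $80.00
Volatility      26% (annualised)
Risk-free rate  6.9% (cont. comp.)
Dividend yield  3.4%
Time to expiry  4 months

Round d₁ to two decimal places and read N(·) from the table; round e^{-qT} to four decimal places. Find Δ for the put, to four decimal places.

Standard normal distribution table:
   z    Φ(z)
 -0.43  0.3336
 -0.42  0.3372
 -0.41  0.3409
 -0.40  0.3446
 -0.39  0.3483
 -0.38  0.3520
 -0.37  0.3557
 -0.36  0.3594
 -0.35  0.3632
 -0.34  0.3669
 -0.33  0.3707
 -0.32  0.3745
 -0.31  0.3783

-0.6370

σ√T = 0.26 × 0.5774 = 0.1501
ln(S/K) + (r − q + σ²/2)T = ln(74/80) + (0.069 − 0.034 + 0.26²/2)·0.3333 = -0.0780 + 0.0229 = -0.0550
d₁ = -0.0550 / 0.1501 = -0.3666 → -0.37
N(d₁) = N(-0.37) = 0.3557
Δ_put = e^(−qT)·(N(d₁) − 1) = 0.9887·(0.3557 − 1) = -0.6370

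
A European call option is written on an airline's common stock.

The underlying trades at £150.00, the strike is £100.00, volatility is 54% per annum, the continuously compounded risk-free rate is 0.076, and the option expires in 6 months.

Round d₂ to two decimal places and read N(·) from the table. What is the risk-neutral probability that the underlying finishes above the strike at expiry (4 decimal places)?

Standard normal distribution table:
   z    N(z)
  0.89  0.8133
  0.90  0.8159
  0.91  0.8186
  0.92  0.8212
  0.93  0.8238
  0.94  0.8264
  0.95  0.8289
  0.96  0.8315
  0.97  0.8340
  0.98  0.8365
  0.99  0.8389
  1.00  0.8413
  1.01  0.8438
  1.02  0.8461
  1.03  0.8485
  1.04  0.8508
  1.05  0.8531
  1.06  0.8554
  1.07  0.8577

0.8340

σ√T = 0.54 × 0.7071 = 0.3818
ln(S/K) + (r + σ²/2)T = ln(150/100) + (0.076 + 0.54²/2)·0.5 = 0.4055 + 0.1109 = 0.5164
d₁ = 0.5164 / 0.3818 = 1.3523 which rounds to 1.35
d₂ = d₁ − σ√T = 1.3523 − 0.3818 = 0.9705 which rounds to 0.97
Risk-neutral Pr[S_T > K] = N(d₂) = N(0.97) = 0.8340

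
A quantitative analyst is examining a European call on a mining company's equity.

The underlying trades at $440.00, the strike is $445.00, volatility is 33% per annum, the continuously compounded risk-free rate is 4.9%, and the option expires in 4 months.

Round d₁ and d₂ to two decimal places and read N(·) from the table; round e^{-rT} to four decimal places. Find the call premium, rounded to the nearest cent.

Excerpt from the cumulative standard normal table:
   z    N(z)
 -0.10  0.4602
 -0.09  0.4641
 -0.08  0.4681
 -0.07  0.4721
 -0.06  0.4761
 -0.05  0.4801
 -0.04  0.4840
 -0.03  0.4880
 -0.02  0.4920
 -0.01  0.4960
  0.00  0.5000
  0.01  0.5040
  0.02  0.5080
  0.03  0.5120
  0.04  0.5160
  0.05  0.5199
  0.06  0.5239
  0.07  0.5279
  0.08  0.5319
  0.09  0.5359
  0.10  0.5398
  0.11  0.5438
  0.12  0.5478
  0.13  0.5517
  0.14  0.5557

T = 0.3333;  σ√T = 0.1905
ln(S/K) + (r + σ²/2)T = ln(440/445) + (0.049 + 0.33²/2)·0.3333 = -0.0113 + 0.0345 = 0.0232
d₁ = 0.0232 / 0.1905 = 0.1217 → 0.12
d₂ = d₁ − σ√T = 0.1217 − 0.1905 = -0.0688 → -0.07
e^(−rT) = e^(−0.049·0.3333) = 0.9838
N(d₁) = N(0.12) = 0.5478;  N(d₂) = N(-0.07) = 0.4721
C = 440·0.5478 − 445·0.9838·0.4721 = 241.0320 − 206.6811 = 34.3509

$34.35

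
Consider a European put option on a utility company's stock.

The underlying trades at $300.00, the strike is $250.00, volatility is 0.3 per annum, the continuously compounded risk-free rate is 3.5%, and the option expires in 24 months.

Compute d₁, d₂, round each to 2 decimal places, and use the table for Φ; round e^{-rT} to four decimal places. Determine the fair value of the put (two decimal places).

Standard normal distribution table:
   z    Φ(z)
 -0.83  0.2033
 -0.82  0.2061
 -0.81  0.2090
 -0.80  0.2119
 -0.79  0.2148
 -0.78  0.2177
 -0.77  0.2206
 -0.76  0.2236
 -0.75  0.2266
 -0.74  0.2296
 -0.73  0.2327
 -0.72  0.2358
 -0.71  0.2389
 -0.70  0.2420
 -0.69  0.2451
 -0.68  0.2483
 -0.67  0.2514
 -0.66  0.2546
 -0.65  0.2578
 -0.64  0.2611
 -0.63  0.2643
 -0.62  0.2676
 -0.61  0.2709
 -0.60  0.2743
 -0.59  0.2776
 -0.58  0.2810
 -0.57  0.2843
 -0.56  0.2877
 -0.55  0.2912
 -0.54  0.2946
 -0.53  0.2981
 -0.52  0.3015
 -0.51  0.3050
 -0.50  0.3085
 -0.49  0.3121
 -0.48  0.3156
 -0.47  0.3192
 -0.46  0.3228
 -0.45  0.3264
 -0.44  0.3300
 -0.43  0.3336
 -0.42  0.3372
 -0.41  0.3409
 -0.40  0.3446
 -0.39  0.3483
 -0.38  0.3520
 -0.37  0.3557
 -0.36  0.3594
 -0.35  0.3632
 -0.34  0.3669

$19.35

σ√T = 0.3·√2 = 0.4243
d₁ = [ln(300/250) + (0.035 + ½·0.3²)·2] / (σ√T) = (0.1823 + 0.1600) / 0.4243 = 0.8069 → 0.81
d₂ = 0.8069 − 0.4243 = 0.3826 → 0.38
exp(−rT) = exp(−0.035·2) = 0.9324
P = 250·0.9324·N(-0.38) − 300·N(-0.81) = 250·0.9324·0.3520 − 300·0.2090 = 82.0512 − 62.7000 = 19.3512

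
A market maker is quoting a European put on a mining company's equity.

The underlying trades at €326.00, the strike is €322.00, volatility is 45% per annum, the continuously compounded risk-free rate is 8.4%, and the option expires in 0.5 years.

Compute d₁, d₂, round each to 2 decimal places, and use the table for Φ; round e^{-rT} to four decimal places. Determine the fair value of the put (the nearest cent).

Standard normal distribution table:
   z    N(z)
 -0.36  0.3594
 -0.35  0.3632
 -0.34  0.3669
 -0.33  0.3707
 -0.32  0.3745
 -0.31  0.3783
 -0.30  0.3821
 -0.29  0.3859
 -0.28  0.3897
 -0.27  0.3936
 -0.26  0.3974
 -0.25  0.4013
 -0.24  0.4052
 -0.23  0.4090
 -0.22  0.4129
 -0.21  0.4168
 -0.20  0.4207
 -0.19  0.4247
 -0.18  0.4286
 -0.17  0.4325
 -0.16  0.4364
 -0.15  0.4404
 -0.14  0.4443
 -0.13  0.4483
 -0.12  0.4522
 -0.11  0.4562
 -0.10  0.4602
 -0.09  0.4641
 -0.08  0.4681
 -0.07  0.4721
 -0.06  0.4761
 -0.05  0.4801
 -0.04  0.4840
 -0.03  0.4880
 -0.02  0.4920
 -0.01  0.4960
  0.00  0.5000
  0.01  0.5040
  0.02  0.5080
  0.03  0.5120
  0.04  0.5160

€32.30

σ√T = 0.45 × 0.7071 = 0.3182
ln(S/K) + (r + σ²/2)T = ln(326/322) + (0.084 + 0.45²/2)·0.5 = 0.0123 + 0.0926 = 0.1050
d₁ = 0.1050 / 0.3182 = 0.3299 → 0.33
d₂ = d₁ − σ√T = 0.3299 − 0.3182 = 0.0117 → 0.01
e^(−rT) = e^(−0.084·0.5) = 0.9589
P = 322·0.9589·N(-0.01) − 326·N(-0.33) = 322·0.9589·0.4960 − 326·0.3707 = 153.1478 − 120.8482 = 32.2996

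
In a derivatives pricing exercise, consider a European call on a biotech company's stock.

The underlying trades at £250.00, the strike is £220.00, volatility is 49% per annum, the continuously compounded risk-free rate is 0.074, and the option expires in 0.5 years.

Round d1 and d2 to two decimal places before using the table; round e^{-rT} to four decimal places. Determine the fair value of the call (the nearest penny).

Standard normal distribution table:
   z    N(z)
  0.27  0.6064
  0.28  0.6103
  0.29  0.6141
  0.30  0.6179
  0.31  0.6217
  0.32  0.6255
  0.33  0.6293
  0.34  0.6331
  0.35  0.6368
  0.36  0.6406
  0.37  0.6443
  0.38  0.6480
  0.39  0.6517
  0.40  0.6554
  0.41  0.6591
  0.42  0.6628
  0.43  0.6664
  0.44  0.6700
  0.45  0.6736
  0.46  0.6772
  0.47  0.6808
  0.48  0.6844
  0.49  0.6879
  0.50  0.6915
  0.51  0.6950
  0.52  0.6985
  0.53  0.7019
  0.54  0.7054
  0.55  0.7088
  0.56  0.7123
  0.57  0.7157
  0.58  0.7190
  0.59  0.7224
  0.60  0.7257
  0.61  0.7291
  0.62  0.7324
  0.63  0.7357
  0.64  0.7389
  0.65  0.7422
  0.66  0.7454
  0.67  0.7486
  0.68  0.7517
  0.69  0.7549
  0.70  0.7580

£54.55

T = 0.5;  σ√T = 0.3465
d₁ = [ln(250/220) + (0.074 + ½·0.49²)·0.5] / (σ√T) = (0.1278 + 0.0970) / 0.3465 = 0.6490 ≈ 0.65
d₂ = 0.6490 − 0.3465 = 0.3025 ≈ 0.30
exp(−rT) = exp(−0.074·0.5) = 0.9637
N(d₁) = N(0.65) = 0.7422;  N(d₂) = N(0.30) = 0.6179
C = 250·0.7422 − 220·0.9637·0.6179 = 185.5500 − 131.0035 = 54.5465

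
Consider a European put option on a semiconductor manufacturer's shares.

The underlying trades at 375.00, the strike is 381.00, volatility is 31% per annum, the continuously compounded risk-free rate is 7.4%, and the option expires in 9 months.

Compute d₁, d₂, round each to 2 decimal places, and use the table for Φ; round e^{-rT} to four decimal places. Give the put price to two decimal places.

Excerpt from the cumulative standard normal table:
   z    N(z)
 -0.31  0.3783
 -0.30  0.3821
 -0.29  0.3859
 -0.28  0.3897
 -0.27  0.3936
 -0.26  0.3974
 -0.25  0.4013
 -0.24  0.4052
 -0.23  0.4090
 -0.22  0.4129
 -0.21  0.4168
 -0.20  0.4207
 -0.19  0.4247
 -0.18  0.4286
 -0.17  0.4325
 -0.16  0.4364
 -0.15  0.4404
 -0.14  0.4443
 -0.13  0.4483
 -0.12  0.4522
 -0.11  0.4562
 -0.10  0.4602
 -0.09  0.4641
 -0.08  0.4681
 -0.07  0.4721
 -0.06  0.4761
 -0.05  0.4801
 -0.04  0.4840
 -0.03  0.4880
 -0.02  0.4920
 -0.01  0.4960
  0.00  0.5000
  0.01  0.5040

32.63

σ√T = 0.31 × 0.8660 = 0.2685
ln(S/K) + (r + σ²/2)T = ln(375/381) + (0.074 + 0.31²/2)·0.75 = -0.0159 + 0.0915 = 0.0757
d₁ = 0.0757 / 0.2685 = 0.2818 → 0.28
d₂ = d₁ − σ√T = 0.2818 − 0.2685 = 0.0134 → 0.01
e^(−rT) = e^(−0.074·0.75) = 0.9460
P = 381·0.9460·N(-0.01) − 375·N(-0.28) = 381·0.9460·0.4960 − 375·0.3897 = 178.7713 − 146.1375 = 32.6338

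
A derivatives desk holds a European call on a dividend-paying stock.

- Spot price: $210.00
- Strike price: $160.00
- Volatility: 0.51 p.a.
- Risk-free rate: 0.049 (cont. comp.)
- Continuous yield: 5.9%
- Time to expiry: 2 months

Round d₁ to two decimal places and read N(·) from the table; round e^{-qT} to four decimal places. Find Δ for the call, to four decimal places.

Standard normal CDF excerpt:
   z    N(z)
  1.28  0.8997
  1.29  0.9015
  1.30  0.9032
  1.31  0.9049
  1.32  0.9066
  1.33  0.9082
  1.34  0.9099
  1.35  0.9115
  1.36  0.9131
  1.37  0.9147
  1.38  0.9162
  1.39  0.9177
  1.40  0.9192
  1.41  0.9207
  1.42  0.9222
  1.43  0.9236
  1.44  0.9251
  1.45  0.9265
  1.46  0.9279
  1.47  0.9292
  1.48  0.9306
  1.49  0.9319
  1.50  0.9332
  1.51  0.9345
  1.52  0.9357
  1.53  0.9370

σ√T = 0.51·√0.1667 = 0.2082
d₁ = [ln(210/160) + (0.049 − 0.059 + 0.51²/2)·0.1667] / 0.2082 = [0.2719 + 0.0200] / 0.2082 = 1.4022 ≈ 1.40
N(d₁) = N(1.40) = 0.9192
Δ_call = exp(−qT)·N(d₁) = 0.9902·0.9192 = 0.9102

0.9102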